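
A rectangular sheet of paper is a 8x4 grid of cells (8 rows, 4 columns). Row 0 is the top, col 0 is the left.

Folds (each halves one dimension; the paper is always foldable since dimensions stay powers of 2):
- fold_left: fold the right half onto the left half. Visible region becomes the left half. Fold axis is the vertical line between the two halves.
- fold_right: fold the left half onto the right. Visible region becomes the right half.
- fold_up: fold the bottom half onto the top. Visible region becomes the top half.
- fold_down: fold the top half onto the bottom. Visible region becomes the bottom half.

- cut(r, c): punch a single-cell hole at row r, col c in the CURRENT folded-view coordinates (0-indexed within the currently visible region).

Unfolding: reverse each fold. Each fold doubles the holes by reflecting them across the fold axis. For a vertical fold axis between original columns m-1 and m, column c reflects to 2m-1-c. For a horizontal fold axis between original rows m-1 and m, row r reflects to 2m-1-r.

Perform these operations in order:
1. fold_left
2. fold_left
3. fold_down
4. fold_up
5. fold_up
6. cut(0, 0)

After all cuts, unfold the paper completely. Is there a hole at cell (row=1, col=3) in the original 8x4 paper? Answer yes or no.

Op 1 fold_left: fold axis v@2; visible region now rows[0,8) x cols[0,2) = 8x2
Op 2 fold_left: fold axis v@1; visible region now rows[0,8) x cols[0,1) = 8x1
Op 3 fold_down: fold axis h@4; visible region now rows[4,8) x cols[0,1) = 4x1
Op 4 fold_up: fold axis h@6; visible region now rows[4,6) x cols[0,1) = 2x1
Op 5 fold_up: fold axis h@5; visible region now rows[4,5) x cols[0,1) = 1x1
Op 6 cut(0, 0): punch at orig (4,0); cuts so far [(4, 0)]; region rows[4,5) x cols[0,1) = 1x1
Unfold 1 (reflect across h@5): 2 holes -> [(4, 0), (5, 0)]
Unfold 2 (reflect across h@6): 4 holes -> [(4, 0), (5, 0), (6, 0), (7, 0)]
Unfold 3 (reflect across h@4): 8 holes -> [(0, 0), (1, 0), (2, 0), (3, 0), (4, 0), (5, 0), (6, 0), (7, 0)]
Unfold 4 (reflect across v@1): 16 holes -> [(0, 0), (0, 1), (1, 0), (1, 1), (2, 0), (2, 1), (3, 0), (3, 1), (4, 0), (4, 1), (5, 0), (5, 1), (6, 0), (6, 1), (7, 0), (7, 1)]
Unfold 5 (reflect across v@2): 32 holes -> [(0, 0), (0, 1), (0, 2), (0, 3), (1, 0), (1, 1), (1, 2), (1, 3), (2, 0), (2, 1), (2, 2), (2, 3), (3, 0), (3, 1), (3, 2), (3, 3), (4, 0), (4, 1), (4, 2), (4, 3), (5, 0), (5, 1), (5, 2), (5, 3), (6, 0), (6, 1), (6, 2), (6, 3), (7, 0), (7, 1), (7, 2), (7, 3)]
Holes: [(0, 0), (0, 1), (0, 2), (0, 3), (1, 0), (1, 1), (1, 2), (1, 3), (2, 0), (2, 1), (2, 2), (2, 3), (3, 0), (3, 1), (3, 2), (3, 3), (4, 0), (4, 1), (4, 2), (4, 3), (5, 0), (5, 1), (5, 2), (5, 3), (6, 0), (6, 1), (6, 2), (6, 3), (7, 0), (7, 1), (7, 2), (7, 3)]

Answer: yes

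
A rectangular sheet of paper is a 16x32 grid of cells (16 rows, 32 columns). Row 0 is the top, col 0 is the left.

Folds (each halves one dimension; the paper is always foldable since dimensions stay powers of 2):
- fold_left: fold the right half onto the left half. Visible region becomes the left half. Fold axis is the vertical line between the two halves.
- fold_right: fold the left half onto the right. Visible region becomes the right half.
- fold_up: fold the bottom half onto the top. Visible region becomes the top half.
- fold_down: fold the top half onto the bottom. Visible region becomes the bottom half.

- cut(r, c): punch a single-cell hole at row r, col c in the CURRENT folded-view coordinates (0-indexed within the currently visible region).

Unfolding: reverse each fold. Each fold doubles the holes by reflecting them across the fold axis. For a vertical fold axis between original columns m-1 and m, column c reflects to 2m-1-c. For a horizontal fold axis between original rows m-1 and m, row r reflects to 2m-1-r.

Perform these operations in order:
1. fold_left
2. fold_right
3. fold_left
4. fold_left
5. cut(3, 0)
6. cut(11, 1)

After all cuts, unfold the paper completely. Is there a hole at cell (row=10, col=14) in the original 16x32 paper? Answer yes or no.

Answer: no

Derivation:
Op 1 fold_left: fold axis v@16; visible region now rows[0,16) x cols[0,16) = 16x16
Op 2 fold_right: fold axis v@8; visible region now rows[0,16) x cols[8,16) = 16x8
Op 3 fold_left: fold axis v@12; visible region now rows[0,16) x cols[8,12) = 16x4
Op 4 fold_left: fold axis v@10; visible region now rows[0,16) x cols[8,10) = 16x2
Op 5 cut(3, 0): punch at orig (3,8); cuts so far [(3, 8)]; region rows[0,16) x cols[8,10) = 16x2
Op 6 cut(11, 1): punch at orig (11,9); cuts so far [(3, 8), (11, 9)]; region rows[0,16) x cols[8,10) = 16x2
Unfold 1 (reflect across v@10): 4 holes -> [(3, 8), (3, 11), (11, 9), (11, 10)]
Unfold 2 (reflect across v@12): 8 holes -> [(3, 8), (3, 11), (3, 12), (3, 15), (11, 9), (11, 10), (11, 13), (11, 14)]
Unfold 3 (reflect across v@8): 16 holes -> [(3, 0), (3, 3), (3, 4), (3, 7), (3, 8), (3, 11), (3, 12), (3, 15), (11, 1), (11, 2), (11, 5), (11, 6), (11, 9), (11, 10), (11, 13), (11, 14)]
Unfold 4 (reflect across v@16): 32 holes -> [(3, 0), (3, 3), (3, 4), (3, 7), (3, 8), (3, 11), (3, 12), (3, 15), (3, 16), (3, 19), (3, 20), (3, 23), (3, 24), (3, 27), (3, 28), (3, 31), (11, 1), (11, 2), (11, 5), (11, 6), (11, 9), (11, 10), (11, 13), (11, 14), (11, 17), (11, 18), (11, 21), (11, 22), (11, 25), (11, 26), (11, 29), (11, 30)]
Holes: [(3, 0), (3, 3), (3, 4), (3, 7), (3, 8), (3, 11), (3, 12), (3, 15), (3, 16), (3, 19), (3, 20), (3, 23), (3, 24), (3, 27), (3, 28), (3, 31), (11, 1), (11, 2), (11, 5), (11, 6), (11, 9), (11, 10), (11, 13), (11, 14), (11, 17), (11, 18), (11, 21), (11, 22), (11, 25), (11, 26), (11, 29), (11, 30)]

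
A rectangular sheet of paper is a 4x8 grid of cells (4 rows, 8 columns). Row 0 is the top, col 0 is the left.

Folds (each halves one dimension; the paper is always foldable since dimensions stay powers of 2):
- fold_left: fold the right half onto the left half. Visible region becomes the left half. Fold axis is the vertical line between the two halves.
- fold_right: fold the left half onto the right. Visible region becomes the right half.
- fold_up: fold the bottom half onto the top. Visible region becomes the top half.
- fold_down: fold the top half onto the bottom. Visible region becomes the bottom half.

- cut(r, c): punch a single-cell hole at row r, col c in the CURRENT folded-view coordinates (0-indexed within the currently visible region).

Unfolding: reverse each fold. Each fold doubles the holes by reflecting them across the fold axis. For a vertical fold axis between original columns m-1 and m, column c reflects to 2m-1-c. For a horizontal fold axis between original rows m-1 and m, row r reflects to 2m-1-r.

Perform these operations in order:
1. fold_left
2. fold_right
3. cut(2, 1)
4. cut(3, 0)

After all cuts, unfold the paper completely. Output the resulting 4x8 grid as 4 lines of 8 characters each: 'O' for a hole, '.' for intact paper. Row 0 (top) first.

Op 1 fold_left: fold axis v@4; visible region now rows[0,4) x cols[0,4) = 4x4
Op 2 fold_right: fold axis v@2; visible region now rows[0,4) x cols[2,4) = 4x2
Op 3 cut(2, 1): punch at orig (2,3); cuts so far [(2, 3)]; region rows[0,4) x cols[2,4) = 4x2
Op 4 cut(3, 0): punch at orig (3,2); cuts so far [(2, 3), (3, 2)]; region rows[0,4) x cols[2,4) = 4x2
Unfold 1 (reflect across v@2): 4 holes -> [(2, 0), (2, 3), (3, 1), (3, 2)]
Unfold 2 (reflect across v@4): 8 holes -> [(2, 0), (2, 3), (2, 4), (2, 7), (3, 1), (3, 2), (3, 5), (3, 6)]

Answer: ........
........
O..OO..O
.OO..OO.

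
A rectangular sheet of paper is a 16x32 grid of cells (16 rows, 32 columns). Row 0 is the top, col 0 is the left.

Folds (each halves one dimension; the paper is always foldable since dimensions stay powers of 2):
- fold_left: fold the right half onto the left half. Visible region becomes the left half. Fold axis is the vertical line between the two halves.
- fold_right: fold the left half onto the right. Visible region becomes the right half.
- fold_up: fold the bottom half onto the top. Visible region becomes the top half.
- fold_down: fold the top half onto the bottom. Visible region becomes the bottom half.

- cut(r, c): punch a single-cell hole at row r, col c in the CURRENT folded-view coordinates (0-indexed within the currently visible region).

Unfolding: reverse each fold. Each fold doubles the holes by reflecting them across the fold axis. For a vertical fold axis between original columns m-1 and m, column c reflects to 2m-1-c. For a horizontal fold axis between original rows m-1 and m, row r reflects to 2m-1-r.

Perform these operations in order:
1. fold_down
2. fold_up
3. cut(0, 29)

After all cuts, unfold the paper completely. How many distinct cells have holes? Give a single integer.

Op 1 fold_down: fold axis h@8; visible region now rows[8,16) x cols[0,32) = 8x32
Op 2 fold_up: fold axis h@12; visible region now rows[8,12) x cols[0,32) = 4x32
Op 3 cut(0, 29): punch at orig (8,29); cuts so far [(8, 29)]; region rows[8,12) x cols[0,32) = 4x32
Unfold 1 (reflect across h@12): 2 holes -> [(8, 29), (15, 29)]
Unfold 2 (reflect across h@8): 4 holes -> [(0, 29), (7, 29), (8, 29), (15, 29)]

Answer: 4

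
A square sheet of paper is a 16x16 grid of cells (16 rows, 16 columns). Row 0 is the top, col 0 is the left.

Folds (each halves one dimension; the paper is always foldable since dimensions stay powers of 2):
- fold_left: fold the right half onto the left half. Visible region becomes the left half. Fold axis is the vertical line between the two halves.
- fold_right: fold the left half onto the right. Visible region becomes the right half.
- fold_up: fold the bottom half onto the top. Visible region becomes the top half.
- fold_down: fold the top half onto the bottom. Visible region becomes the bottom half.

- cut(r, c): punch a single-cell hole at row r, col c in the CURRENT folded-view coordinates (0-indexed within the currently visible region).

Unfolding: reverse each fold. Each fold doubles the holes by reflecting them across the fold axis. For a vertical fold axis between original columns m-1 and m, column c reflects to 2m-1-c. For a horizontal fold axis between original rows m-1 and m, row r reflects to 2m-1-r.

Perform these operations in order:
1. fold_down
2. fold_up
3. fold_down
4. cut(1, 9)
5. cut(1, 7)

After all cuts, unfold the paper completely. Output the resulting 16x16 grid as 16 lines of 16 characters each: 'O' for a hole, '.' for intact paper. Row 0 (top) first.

Answer: .......O.O......
................
................
.......O.O......
.......O.O......
................
................
.......O.O......
.......O.O......
................
................
.......O.O......
.......O.O......
................
................
.......O.O......

Derivation:
Op 1 fold_down: fold axis h@8; visible region now rows[8,16) x cols[0,16) = 8x16
Op 2 fold_up: fold axis h@12; visible region now rows[8,12) x cols[0,16) = 4x16
Op 3 fold_down: fold axis h@10; visible region now rows[10,12) x cols[0,16) = 2x16
Op 4 cut(1, 9): punch at orig (11,9); cuts so far [(11, 9)]; region rows[10,12) x cols[0,16) = 2x16
Op 5 cut(1, 7): punch at orig (11,7); cuts so far [(11, 7), (11, 9)]; region rows[10,12) x cols[0,16) = 2x16
Unfold 1 (reflect across h@10): 4 holes -> [(8, 7), (8, 9), (11, 7), (11, 9)]
Unfold 2 (reflect across h@12): 8 holes -> [(8, 7), (8, 9), (11, 7), (11, 9), (12, 7), (12, 9), (15, 7), (15, 9)]
Unfold 3 (reflect across h@8): 16 holes -> [(0, 7), (0, 9), (3, 7), (3, 9), (4, 7), (4, 9), (7, 7), (7, 9), (8, 7), (8, 9), (11, 7), (11, 9), (12, 7), (12, 9), (15, 7), (15, 9)]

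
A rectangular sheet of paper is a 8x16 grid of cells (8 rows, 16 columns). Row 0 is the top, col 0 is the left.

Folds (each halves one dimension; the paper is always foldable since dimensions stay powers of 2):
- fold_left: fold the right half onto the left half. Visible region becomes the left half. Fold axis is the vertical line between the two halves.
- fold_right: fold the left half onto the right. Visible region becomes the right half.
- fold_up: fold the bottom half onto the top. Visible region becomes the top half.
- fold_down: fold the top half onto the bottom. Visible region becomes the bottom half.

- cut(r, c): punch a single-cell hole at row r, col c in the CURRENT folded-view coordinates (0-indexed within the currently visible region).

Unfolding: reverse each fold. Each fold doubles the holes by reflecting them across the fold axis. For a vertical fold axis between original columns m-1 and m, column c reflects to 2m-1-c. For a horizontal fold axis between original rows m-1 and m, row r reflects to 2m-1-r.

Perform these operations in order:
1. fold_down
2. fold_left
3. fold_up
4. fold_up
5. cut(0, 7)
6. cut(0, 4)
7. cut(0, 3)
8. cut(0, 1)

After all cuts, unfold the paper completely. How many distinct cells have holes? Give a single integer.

Op 1 fold_down: fold axis h@4; visible region now rows[4,8) x cols[0,16) = 4x16
Op 2 fold_left: fold axis v@8; visible region now rows[4,8) x cols[0,8) = 4x8
Op 3 fold_up: fold axis h@6; visible region now rows[4,6) x cols[0,8) = 2x8
Op 4 fold_up: fold axis h@5; visible region now rows[4,5) x cols[0,8) = 1x8
Op 5 cut(0, 7): punch at orig (4,7); cuts so far [(4, 7)]; region rows[4,5) x cols[0,8) = 1x8
Op 6 cut(0, 4): punch at orig (4,4); cuts so far [(4, 4), (4, 7)]; region rows[4,5) x cols[0,8) = 1x8
Op 7 cut(0, 3): punch at orig (4,3); cuts so far [(4, 3), (4, 4), (4, 7)]; region rows[4,5) x cols[0,8) = 1x8
Op 8 cut(0, 1): punch at orig (4,1); cuts so far [(4, 1), (4, 3), (4, 4), (4, 7)]; region rows[4,5) x cols[0,8) = 1x8
Unfold 1 (reflect across h@5): 8 holes -> [(4, 1), (4, 3), (4, 4), (4, 7), (5, 1), (5, 3), (5, 4), (5, 7)]
Unfold 2 (reflect across h@6): 16 holes -> [(4, 1), (4, 3), (4, 4), (4, 7), (5, 1), (5, 3), (5, 4), (5, 7), (6, 1), (6, 3), (6, 4), (6, 7), (7, 1), (7, 3), (7, 4), (7, 7)]
Unfold 3 (reflect across v@8): 32 holes -> [(4, 1), (4, 3), (4, 4), (4, 7), (4, 8), (4, 11), (4, 12), (4, 14), (5, 1), (5, 3), (5, 4), (5, 7), (5, 8), (5, 11), (5, 12), (5, 14), (6, 1), (6, 3), (6, 4), (6, 7), (6, 8), (6, 11), (6, 12), (6, 14), (7, 1), (7, 3), (7, 4), (7, 7), (7, 8), (7, 11), (7, 12), (7, 14)]
Unfold 4 (reflect across h@4): 64 holes -> [(0, 1), (0, 3), (0, 4), (0, 7), (0, 8), (0, 11), (0, 12), (0, 14), (1, 1), (1, 3), (1, 4), (1, 7), (1, 8), (1, 11), (1, 12), (1, 14), (2, 1), (2, 3), (2, 4), (2, 7), (2, 8), (2, 11), (2, 12), (2, 14), (3, 1), (3, 3), (3, 4), (3, 7), (3, 8), (3, 11), (3, 12), (3, 14), (4, 1), (4, 3), (4, 4), (4, 7), (4, 8), (4, 11), (4, 12), (4, 14), (5, 1), (5, 3), (5, 4), (5, 7), (5, 8), (5, 11), (5, 12), (5, 14), (6, 1), (6, 3), (6, 4), (6, 7), (6, 8), (6, 11), (6, 12), (6, 14), (7, 1), (7, 3), (7, 4), (7, 7), (7, 8), (7, 11), (7, 12), (7, 14)]

Answer: 64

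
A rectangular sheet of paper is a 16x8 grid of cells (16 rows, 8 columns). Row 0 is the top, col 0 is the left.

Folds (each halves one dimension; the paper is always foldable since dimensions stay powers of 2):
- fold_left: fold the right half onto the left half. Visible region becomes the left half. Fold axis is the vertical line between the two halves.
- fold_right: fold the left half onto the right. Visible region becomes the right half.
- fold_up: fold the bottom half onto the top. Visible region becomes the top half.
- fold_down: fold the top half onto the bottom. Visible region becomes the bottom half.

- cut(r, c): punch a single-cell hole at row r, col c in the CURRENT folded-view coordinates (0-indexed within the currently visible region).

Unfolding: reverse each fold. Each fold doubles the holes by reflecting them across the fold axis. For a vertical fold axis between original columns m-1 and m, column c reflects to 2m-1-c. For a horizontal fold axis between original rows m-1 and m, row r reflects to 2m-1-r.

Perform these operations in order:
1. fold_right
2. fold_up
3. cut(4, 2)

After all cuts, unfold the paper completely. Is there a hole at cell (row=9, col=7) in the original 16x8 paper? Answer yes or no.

Answer: no

Derivation:
Op 1 fold_right: fold axis v@4; visible region now rows[0,16) x cols[4,8) = 16x4
Op 2 fold_up: fold axis h@8; visible region now rows[0,8) x cols[4,8) = 8x4
Op 3 cut(4, 2): punch at orig (4,6); cuts so far [(4, 6)]; region rows[0,8) x cols[4,8) = 8x4
Unfold 1 (reflect across h@8): 2 holes -> [(4, 6), (11, 6)]
Unfold 2 (reflect across v@4): 4 holes -> [(4, 1), (4, 6), (11, 1), (11, 6)]
Holes: [(4, 1), (4, 6), (11, 1), (11, 6)]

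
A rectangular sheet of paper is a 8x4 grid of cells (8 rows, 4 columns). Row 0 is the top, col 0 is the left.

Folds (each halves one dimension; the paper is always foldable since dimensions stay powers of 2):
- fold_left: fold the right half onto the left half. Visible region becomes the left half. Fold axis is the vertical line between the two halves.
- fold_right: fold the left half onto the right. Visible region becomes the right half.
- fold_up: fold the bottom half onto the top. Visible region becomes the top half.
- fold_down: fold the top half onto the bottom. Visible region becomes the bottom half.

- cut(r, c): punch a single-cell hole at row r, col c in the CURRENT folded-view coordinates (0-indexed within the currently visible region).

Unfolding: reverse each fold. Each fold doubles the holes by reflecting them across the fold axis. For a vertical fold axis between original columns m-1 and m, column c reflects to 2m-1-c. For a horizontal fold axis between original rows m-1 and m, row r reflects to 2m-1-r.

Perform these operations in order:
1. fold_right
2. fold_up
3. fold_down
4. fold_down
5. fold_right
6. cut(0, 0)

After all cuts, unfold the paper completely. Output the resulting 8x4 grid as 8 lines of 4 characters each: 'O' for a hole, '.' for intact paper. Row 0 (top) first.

Answer: OOOO
OOOO
OOOO
OOOO
OOOO
OOOO
OOOO
OOOO

Derivation:
Op 1 fold_right: fold axis v@2; visible region now rows[0,8) x cols[2,4) = 8x2
Op 2 fold_up: fold axis h@4; visible region now rows[0,4) x cols[2,4) = 4x2
Op 3 fold_down: fold axis h@2; visible region now rows[2,4) x cols[2,4) = 2x2
Op 4 fold_down: fold axis h@3; visible region now rows[3,4) x cols[2,4) = 1x2
Op 5 fold_right: fold axis v@3; visible region now rows[3,4) x cols[3,4) = 1x1
Op 6 cut(0, 0): punch at orig (3,3); cuts so far [(3, 3)]; region rows[3,4) x cols[3,4) = 1x1
Unfold 1 (reflect across v@3): 2 holes -> [(3, 2), (3, 3)]
Unfold 2 (reflect across h@3): 4 holes -> [(2, 2), (2, 3), (3, 2), (3, 3)]
Unfold 3 (reflect across h@2): 8 holes -> [(0, 2), (0, 3), (1, 2), (1, 3), (2, 2), (2, 3), (3, 2), (3, 3)]
Unfold 4 (reflect across h@4): 16 holes -> [(0, 2), (0, 3), (1, 2), (1, 3), (2, 2), (2, 3), (3, 2), (3, 3), (4, 2), (4, 3), (5, 2), (5, 3), (6, 2), (6, 3), (7, 2), (7, 3)]
Unfold 5 (reflect across v@2): 32 holes -> [(0, 0), (0, 1), (0, 2), (0, 3), (1, 0), (1, 1), (1, 2), (1, 3), (2, 0), (2, 1), (2, 2), (2, 3), (3, 0), (3, 1), (3, 2), (3, 3), (4, 0), (4, 1), (4, 2), (4, 3), (5, 0), (5, 1), (5, 2), (5, 3), (6, 0), (6, 1), (6, 2), (6, 3), (7, 0), (7, 1), (7, 2), (7, 3)]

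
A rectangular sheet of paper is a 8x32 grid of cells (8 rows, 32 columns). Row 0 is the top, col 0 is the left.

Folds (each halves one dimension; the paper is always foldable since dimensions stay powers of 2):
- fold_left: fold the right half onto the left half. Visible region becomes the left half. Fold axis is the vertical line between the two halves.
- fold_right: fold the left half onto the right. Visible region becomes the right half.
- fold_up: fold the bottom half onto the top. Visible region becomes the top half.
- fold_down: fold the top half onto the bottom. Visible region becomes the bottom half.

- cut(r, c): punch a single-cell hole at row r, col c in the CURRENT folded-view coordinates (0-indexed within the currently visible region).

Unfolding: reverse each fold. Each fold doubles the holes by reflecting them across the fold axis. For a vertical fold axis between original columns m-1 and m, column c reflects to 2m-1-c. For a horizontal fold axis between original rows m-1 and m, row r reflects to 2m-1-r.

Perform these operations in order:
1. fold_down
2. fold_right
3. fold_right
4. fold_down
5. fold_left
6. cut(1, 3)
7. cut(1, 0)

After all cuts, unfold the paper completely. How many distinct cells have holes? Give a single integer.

Op 1 fold_down: fold axis h@4; visible region now rows[4,8) x cols[0,32) = 4x32
Op 2 fold_right: fold axis v@16; visible region now rows[4,8) x cols[16,32) = 4x16
Op 3 fold_right: fold axis v@24; visible region now rows[4,8) x cols[24,32) = 4x8
Op 4 fold_down: fold axis h@6; visible region now rows[6,8) x cols[24,32) = 2x8
Op 5 fold_left: fold axis v@28; visible region now rows[6,8) x cols[24,28) = 2x4
Op 6 cut(1, 3): punch at orig (7,27); cuts so far [(7, 27)]; region rows[6,8) x cols[24,28) = 2x4
Op 7 cut(1, 0): punch at orig (7,24); cuts so far [(7, 24), (7, 27)]; region rows[6,8) x cols[24,28) = 2x4
Unfold 1 (reflect across v@28): 4 holes -> [(7, 24), (7, 27), (7, 28), (7, 31)]
Unfold 2 (reflect across h@6): 8 holes -> [(4, 24), (4, 27), (4, 28), (4, 31), (7, 24), (7, 27), (7, 28), (7, 31)]
Unfold 3 (reflect across v@24): 16 holes -> [(4, 16), (4, 19), (4, 20), (4, 23), (4, 24), (4, 27), (4, 28), (4, 31), (7, 16), (7, 19), (7, 20), (7, 23), (7, 24), (7, 27), (7, 28), (7, 31)]
Unfold 4 (reflect across v@16): 32 holes -> [(4, 0), (4, 3), (4, 4), (4, 7), (4, 8), (4, 11), (4, 12), (4, 15), (4, 16), (4, 19), (4, 20), (4, 23), (4, 24), (4, 27), (4, 28), (4, 31), (7, 0), (7, 3), (7, 4), (7, 7), (7, 8), (7, 11), (7, 12), (7, 15), (7, 16), (7, 19), (7, 20), (7, 23), (7, 24), (7, 27), (7, 28), (7, 31)]
Unfold 5 (reflect across h@4): 64 holes -> [(0, 0), (0, 3), (0, 4), (0, 7), (0, 8), (0, 11), (0, 12), (0, 15), (0, 16), (0, 19), (0, 20), (0, 23), (0, 24), (0, 27), (0, 28), (0, 31), (3, 0), (3, 3), (3, 4), (3, 7), (3, 8), (3, 11), (3, 12), (3, 15), (3, 16), (3, 19), (3, 20), (3, 23), (3, 24), (3, 27), (3, 28), (3, 31), (4, 0), (4, 3), (4, 4), (4, 7), (4, 8), (4, 11), (4, 12), (4, 15), (4, 16), (4, 19), (4, 20), (4, 23), (4, 24), (4, 27), (4, 28), (4, 31), (7, 0), (7, 3), (7, 4), (7, 7), (7, 8), (7, 11), (7, 12), (7, 15), (7, 16), (7, 19), (7, 20), (7, 23), (7, 24), (7, 27), (7, 28), (7, 31)]

Answer: 64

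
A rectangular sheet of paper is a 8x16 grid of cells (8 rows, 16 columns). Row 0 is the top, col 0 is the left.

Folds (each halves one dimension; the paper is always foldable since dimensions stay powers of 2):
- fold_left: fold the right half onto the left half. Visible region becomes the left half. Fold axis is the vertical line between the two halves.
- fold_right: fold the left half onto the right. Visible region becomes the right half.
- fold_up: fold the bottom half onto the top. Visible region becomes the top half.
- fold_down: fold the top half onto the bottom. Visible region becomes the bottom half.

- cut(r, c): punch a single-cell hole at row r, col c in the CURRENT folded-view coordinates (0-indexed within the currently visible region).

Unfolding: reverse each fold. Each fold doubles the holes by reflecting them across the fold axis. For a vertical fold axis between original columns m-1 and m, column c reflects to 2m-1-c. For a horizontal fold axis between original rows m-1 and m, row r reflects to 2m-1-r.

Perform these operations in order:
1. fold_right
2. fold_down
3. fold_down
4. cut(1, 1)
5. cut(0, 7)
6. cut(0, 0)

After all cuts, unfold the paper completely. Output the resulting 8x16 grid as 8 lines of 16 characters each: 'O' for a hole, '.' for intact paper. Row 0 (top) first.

Answer: ......O..O......
O......OO......O
O......OO......O
......O..O......
......O..O......
O......OO......O
O......OO......O
......O..O......

Derivation:
Op 1 fold_right: fold axis v@8; visible region now rows[0,8) x cols[8,16) = 8x8
Op 2 fold_down: fold axis h@4; visible region now rows[4,8) x cols[8,16) = 4x8
Op 3 fold_down: fold axis h@6; visible region now rows[6,8) x cols[8,16) = 2x8
Op 4 cut(1, 1): punch at orig (7,9); cuts so far [(7, 9)]; region rows[6,8) x cols[8,16) = 2x8
Op 5 cut(0, 7): punch at orig (6,15); cuts so far [(6, 15), (7, 9)]; region rows[6,8) x cols[8,16) = 2x8
Op 6 cut(0, 0): punch at orig (6,8); cuts so far [(6, 8), (6, 15), (7, 9)]; region rows[6,8) x cols[8,16) = 2x8
Unfold 1 (reflect across h@6): 6 holes -> [(4, 9), (5, 8), (5, 15), (6, 8), (6, 15), (7, 9)]
Unfold 2 (reflect across h@4): 12 holes -> [(0, 9), (1, 8), (1, 15), (2, 8), (2, 15), (3, 9), (4, 9), (5, 8), (5, 15), (6, 8), (6, 15), (7, 9)]
Unfold 3 (reflect across v@8): 24 holes -> [(0, 6), (0, 9), (1, 0), (1, 7), (1, 8), (1, 15), (2, 0), (2, 7), (2, 8), (2, 15), (3, 6), (3, 9), (4, 6), (4, 9), (5, 0), (5, 7), (5, 8), (5, 15), (6, 0), (6, 7), (6, 8), (6, 15), (7, 6), (7, 9)]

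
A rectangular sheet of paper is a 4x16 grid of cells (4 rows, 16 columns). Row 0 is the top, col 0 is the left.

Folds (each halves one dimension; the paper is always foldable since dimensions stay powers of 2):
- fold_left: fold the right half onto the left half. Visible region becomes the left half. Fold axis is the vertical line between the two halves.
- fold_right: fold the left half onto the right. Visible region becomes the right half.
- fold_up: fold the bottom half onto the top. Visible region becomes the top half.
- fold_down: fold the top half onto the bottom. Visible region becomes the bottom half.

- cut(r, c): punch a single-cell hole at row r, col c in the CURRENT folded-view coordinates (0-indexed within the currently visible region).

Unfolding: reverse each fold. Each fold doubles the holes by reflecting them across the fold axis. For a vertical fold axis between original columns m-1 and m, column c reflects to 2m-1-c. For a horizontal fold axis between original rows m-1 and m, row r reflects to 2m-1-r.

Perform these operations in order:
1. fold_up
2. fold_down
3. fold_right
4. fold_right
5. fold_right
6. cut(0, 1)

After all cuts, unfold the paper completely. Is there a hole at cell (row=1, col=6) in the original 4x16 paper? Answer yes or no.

Op 1 fold_up: fold axis h@2; visible region now rows[0,2) x cols[0,16) = 2x16
Op 2 fold_down: fold axis h@1; visible region now rows[1,2) x cols[0,16) = 1x16
Op 3 fold_right: fold axis v@8; visible region now rows[1,2) x cols[8,16) = 1x8
Op 4 fold_right: fold axis v@12; visible region now rows[1,2) x cols[12,16) = 1x4
Op 5 fold_right: fold axis v@14; visible region now rows[1,2) x cols[14,16) = 1x2
Op 6 cut(0, 1): punch at orig (1,15); cuts so far [(1, 15)]; region rows[1,2) x cols[14,16) = 1x2
Unfold 1 (reflect across v@14): 2 holes -> [(1, 12), (1, 15)]
Unfold 2 (reflect across v@12): 4 holes -> [(1, 8), (1, 11), (1, 12), (1, 15)]
Unfold 3 (reflect across v@8): 8 holes -> [(1, 0), (1, 3), (1, 4), (1, 7), (1, 8), (1, 11), (1, 12), (1, 15)]
Unfold 4 (reflect across h@1): 16 holes -> [(0, 0), (0, 3), (0, 4), (0, 7), (0, 8), (0, 11), (0, 12), (0, 15), (1, 0), (1, 3), (1, 4), (1, 7), (1, 8), (1, 11), (1, 12), (1, 15)]
Unfold 5 (reflect across h@2): 32 holes -> [(0, 0), (0, 3), (0, 4), (0, 7), (0, 8), (0, 11), (0, 12), (0, 15), (1, 0), (1, 3), (1, 4), (1, 7), (1, 8), (1, 11), (1, 12), (1, 15), (2, 0), (2, 3), (2, 4), (2, 7), (2, 8), (2, 11), (2, 12), (2, 15), (3, 0), (3, 3), (3, 4), (3, 7), (3, 8), (3, 11), (3, 12), (3, 15)]
Holes: [(0, 0), (0, 3), (0, 4), (0, 7), (0, 8), (0, 11), (0, 12), (0, 15), (1, 0), (1, 3), (1, 4), (1, 7), (1, 8), (1, 11), (1, 12), (1, 15), (2, 0), (2, 3), (2, 4), (2, 7), (2, 8), (2, 11), (2, 12), (2, 15), (3, 0), (3, 3), (3, 4), (3, 7), (3, 8), (3, 11), (3, 12), (3, 15)]

Answer: no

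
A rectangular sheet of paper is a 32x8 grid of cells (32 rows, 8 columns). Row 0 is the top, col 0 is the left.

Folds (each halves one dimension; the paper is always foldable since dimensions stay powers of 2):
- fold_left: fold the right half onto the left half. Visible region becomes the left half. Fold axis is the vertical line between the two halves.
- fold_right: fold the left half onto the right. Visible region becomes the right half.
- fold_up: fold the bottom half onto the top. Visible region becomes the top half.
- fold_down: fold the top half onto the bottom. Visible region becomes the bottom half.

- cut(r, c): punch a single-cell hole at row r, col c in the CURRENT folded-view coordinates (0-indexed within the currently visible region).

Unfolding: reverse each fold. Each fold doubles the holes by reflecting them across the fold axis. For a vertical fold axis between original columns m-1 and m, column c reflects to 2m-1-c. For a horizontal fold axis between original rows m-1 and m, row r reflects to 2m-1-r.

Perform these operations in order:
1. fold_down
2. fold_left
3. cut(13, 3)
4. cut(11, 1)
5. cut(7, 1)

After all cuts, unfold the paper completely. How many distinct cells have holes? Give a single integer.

Answer: 12

Derivation:
Op 1 fold_down: fold axis h@16; visible region now rows[16,32) x cols[0,8) = 16x8
Op 2 fold_left: fold axis v@4; visible region now rows[16,32) x cols[0,4) = 16x4
Op 3 cut(13, 3): punch at orig (29,3); cuts so far [(29, 3)]; region rows[16,32) x cols[0,4) = 16x4
Op 4 cut(11, 1): punch at orig (27,1); cuts so far [(27, 1), (29, 3)]; region rows[16,32) x cols[0,4) = 16x4
Op 5 cut(7, 1): punch at orig (23,1); cuts so far [(23, 1), (27, 1), (29, 3)]; region rows[16,32) x cols[0,4) = 16x4
Unfold 1 (reflect across v@4): 6 holes -> [(23, 1), (23, 6), (27, 1), (27, 6), (29, 3), (29, 4)]
Unfold 2 (reflect across h@16): 12 holes -> [(2, 3), (2, 4), (4, 1), (4, 6), (8, 1), (8, 6), (23, 1), (23, 6), (27, 1), (27, 6), (29, 3), (29, 4)]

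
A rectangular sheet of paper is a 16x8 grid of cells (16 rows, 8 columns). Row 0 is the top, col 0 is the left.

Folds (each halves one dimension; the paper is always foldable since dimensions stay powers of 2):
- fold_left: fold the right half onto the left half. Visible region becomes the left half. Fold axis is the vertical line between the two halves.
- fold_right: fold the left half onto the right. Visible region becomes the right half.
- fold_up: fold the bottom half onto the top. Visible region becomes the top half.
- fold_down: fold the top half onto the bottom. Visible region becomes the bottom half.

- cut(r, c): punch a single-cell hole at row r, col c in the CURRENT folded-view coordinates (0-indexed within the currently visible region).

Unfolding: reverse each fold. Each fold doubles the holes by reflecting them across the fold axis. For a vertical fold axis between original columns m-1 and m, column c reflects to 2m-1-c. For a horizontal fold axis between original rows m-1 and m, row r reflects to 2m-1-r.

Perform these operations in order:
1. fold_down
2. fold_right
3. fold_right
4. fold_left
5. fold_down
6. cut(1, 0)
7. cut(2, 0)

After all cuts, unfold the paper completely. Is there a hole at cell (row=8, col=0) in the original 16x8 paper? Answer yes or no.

Op 1 fold_down: fold axis h@8; visible region now rows[8,16) x cols[0,8) = 8x8
Op 2 fold_right: fold axis v@4; visible region now rows[8,16) x cols[4,8) = 8x4
Op 3 fold_right: fold axis v@6; visible region now rows[8,16) x cols[6,8) = 8x2
Op 4 fold_left: fold axis v@7; visible region now rows[8,16) x cols[6,7) = 8x1
Op 5 fold_down: fold axis h@12; visible region now rows[12,16) x cols[6,7) = 4x1
Op 6 cut(1, 0): punch at orig (13,6); cuts so far [(13, 6)]; region rows[12,16) x cols[6,7) = 4x1
Op 7 cut(2, 0): punch at orig (14,6); cuts so far [(13, 6), (14, 6)]; region rows[12,16) x cols[6,7) = 4x1
Unfold 1 (reflect across h@12): 4 holes -> [(9, 6), (10, 6), (13, 6), (14, 6)]
Unfold 2 (reflect across v@7): 8 holes -> [(9, 6), (9, 7), (10, 6), (10, 7), (13, 6), (13, 7), (14, 6), (14, 7)]
Unfold 3 (reflect across v@6): 16 holes -> [(9, 4), (9, 5), (9, 6), (9, 7), (10, 4), (10, 5), (10, 6), (10, 7), (13, 4), (13, 5), (13, 6), (13, 7), (14, 4), (14, 5), (14, 6), (14, 7)]
Unfold 4 (reflect across v@4): 32 holes -> [(9, 0), (9, 1), (9, 2), (9, 3), (9, 4), (9, 5), (9, 6), (9, 7), (10, 0), (10, 1), (10, 2), (10, 3), (10, 4), (10, 5), (10, 6), (10, 7), (13, 0), (13, 1), (13, 2), (13, 3), (13, 4), (13, 5), (13, 6), (13, 7), (14, 0), (14, 1), (14, 2), (14, 3), (14, 4), (14, 5), (14, 6), (14, 7)]
Unfold 5 (reflect across h@8): 64 holes -> [(1, 0), (1, 1), (1, 2), (1, 3), (1, 4), (1, 5), (1, 6), (1, 7), (2, 0), (2, 1), (2, 2), (2, 3), (2, 4), (2, 5), (2, 6), (2, 7), (5, 0), (5, 1), (5, 2), (5, 3), (5, 4), (5, 5), (5, 6), (5, 7), (6, 0), (6, 1), (6, 2), (6, 3), (6, 4), (6, 5), (6, 6), (6, 7), (9, 0), (9, 1), (9, 2), (9, 3), (9, 4), (9, 5), (9, 6), (9, 7), (10, 0), (10, 1), (10, 2), (10, 3), (10, 4), (10, 5), (10, 6), (10, 7), (13, 0), (13, 1), (13, 2), (13, 3), (13, 4), (13, 5), (13, 6), (13, 7), (14, 0), (14, 1), (14, 2), (14, 3), (14, 4), (14, 5), (14, 6), (14, 7)]
Holes: [(1, 0), (1, 1), (1, 2), (1, 3), (1, 4), (1, 5), (1, 6), (1, 7), (2, 0), (2, 1), (2, 2), (2, 3), (2, 4), (2, 5), (2, 6), (2, 7), (5, 0), (5, 1), (5, 2), (5, 3), (5, 4), (5, 5), (5, 6), (5, 7), (6, 0), (6, 1), (6, 2), (6, 3), (6, 4), (6, 5), (6, 6), (6, 7), (9, 0), (9, 1), (9, 2), (9, 3), (9, 4), (9, 5), (9, 6), (9, 7), (10, 0), (10, 1), (10, 2), (10, 3), (10, 4), (10, 5), (10, 6), (10, 7), (13, 0), (13, 1), (13, 2), (13, 3), (13, 4), (13, 5), (13, 6), (13, 7), (14, 0), (14, 1), (14, 2), (14, 3), (14, 4), (14, 5), (14, 6), (14, 7)]

Answer: no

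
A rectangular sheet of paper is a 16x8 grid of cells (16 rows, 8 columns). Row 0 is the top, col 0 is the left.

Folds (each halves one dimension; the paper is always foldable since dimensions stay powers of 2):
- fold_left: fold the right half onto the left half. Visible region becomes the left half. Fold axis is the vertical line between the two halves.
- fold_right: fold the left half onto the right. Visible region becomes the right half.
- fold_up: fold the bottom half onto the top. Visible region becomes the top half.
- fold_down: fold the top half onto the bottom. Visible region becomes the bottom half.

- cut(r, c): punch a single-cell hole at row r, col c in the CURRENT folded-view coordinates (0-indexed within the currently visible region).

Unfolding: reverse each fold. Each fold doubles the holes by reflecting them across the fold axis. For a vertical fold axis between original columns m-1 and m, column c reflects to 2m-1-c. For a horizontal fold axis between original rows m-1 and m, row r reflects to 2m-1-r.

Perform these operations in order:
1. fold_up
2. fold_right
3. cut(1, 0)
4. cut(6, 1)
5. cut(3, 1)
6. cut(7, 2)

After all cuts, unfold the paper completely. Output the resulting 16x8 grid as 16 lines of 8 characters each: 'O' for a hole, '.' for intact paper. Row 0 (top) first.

Op 1 fold_up: fold axis h@8; visible region now rows[0,8) x cols[0,8) = 8x8
Op 2 fold_right: fold axis v@4; visible region now rows[0,8) x cols[4,8) = 8x4
Op 3 cut(1, 0): punch at orig (1,4); cuts so far [(1, 4)]; region rows[0,8) x cols[4,8) = 8x4
Op 4 cut(6, 1): punch at orig (6,5); cuts so far [(1, 4), (6, 5)]; region rows[0,8) x cols[4,8) = 8x4
Op 5 cut(3, 1): punch at orig (3,5); cuts so far [(1, 4), (3, 5), (6, 5)]; region rows[0,8) x cols[4,8) = 8x4
Op 6 cut(7, 2): punch at orig (7,6); cuts so far [(1, 4), (3, 5), (6, 5), (7, 6)]; region rows[0,8) x cols[4,8) = 8x4
Unfold 1 (reflect across v@4): 8 holes -> [(1, 3), (1, 4), (3, 2), (3, 5), (6, 2), (6, 5), (7, 1), (7, 6)]
Unfold 2 (reflect across h@8): 16 holes -> [(1, 3), (1, 4), (3, 2), (3, 5), (6, 2), (6, 5), (7, 1), (7, 6), (8, 1), (8, 6), (9, 2), (9, 5), (12, 2), (12, 5), (14, 3), (14, 4)]

Answer: ........
...OO...
........
..O..O..
........
........
..O..O..
.O....O.
.O....O.
..O..O..
........
........
..O..O..
........
...OO...
........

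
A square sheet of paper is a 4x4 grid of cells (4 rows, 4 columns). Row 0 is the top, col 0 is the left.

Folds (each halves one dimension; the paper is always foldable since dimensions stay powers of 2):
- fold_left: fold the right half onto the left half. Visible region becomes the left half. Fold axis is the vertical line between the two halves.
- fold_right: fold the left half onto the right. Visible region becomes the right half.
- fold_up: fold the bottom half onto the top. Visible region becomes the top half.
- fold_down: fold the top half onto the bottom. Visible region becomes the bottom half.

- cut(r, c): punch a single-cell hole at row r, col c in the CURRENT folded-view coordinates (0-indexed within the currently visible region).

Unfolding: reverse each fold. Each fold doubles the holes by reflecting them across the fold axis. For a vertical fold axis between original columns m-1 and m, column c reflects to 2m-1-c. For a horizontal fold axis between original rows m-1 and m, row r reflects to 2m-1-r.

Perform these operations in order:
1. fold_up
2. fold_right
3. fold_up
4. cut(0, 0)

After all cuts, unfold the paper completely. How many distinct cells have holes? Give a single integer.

Op 1 fold_up: fold axis h@2; visible region now rows[0,2) x cols[0,4) = 2x4
Op 2 fold_right: fold axis v@2; visible region now rows[0,2) x cols[2,4) = 2x2
Op 3 fold_up: fold axis h@1; visible region now rows[0,1) x cols[2,4) = 1x2
Op 4 cut(0, 0): punch at orig (0,2); cuts so far [(0, 2)]; region rows[0,1) x cols[2,4) = 1x2
Unfold 1 (reflect across h@1): 2 holes -> [(0, 2), (1, 2)]
Unfold 2 (reflect across v@2): 4 holes -> [(0, 1), (0, 2), (1, 1), (1, 2)]
Unfold 3 (reflect across h@2): 8 holes -> [(0, 1), (0, 2), (1, 1), (1, 2), (2, 1), (2, 2), (3, 1), (3, 2)]

Answer: 8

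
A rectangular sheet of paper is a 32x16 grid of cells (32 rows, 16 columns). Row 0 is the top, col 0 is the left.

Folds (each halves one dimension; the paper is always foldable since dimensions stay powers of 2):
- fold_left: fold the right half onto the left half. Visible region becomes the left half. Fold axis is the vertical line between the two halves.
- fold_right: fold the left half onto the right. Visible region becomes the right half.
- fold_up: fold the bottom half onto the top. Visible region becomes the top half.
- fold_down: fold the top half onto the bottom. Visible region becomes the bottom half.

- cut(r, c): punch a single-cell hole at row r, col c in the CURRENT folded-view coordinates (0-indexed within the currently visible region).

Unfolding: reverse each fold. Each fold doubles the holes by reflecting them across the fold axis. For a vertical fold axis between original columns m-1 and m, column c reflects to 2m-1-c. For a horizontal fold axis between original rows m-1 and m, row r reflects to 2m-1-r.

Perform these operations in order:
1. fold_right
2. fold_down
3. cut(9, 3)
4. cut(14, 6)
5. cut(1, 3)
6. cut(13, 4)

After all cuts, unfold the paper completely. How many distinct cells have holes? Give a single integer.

Op 1 fold_right: fold axis v@8; visible region now rows[0,32) x cols[8,16) = 32x8
Op 2 fold_down: fold axis h@16; visible region now rows[16,32) x cols[8,16) = 16x8
Op 3 cut(9, 3): punch at orig (25,11); cuts so far [(25, 11)]; region rows[16,32) x cols[8,16) = 16x8
Op 4 cut(14, 6): punch at orig (30,14); cuts so far [(25, 11), (30, 14)]; region rows[16,32) x cols[8,16) = 16x8
Op 5 cut(1, 3): punch at orig (17,11); cuts so far [(17, 11), (25, 11), (30, 14)]; region rows[16,32) x cols[8,16) = 16x8
Op 6 cut(13, 4): punch at orig (29,12); cuts so far [(17, 11), (25, 11), (29, 12), (30, 14)]; region rows[16,32) x cols[8,16) = 16x8
Unfold 1 (reflect across h@16): 8 holes -> [(1, 14), (2, 12), (6, 11), (14, 11), (17, 11), (25, 11), (29, 12), (30, 14)]
Unfold 2 (reflect across v@8): 16 holes -> [(1, 1), (1, 14), (2, 3), (2, 12), (6, 4), (6, 11), (14, 4), (14, 11), (17, 4), (17, 11), (25, 4), (25, 11), (29, 3), (29, 12), (30, 1), (30, 14)]

Answer: 16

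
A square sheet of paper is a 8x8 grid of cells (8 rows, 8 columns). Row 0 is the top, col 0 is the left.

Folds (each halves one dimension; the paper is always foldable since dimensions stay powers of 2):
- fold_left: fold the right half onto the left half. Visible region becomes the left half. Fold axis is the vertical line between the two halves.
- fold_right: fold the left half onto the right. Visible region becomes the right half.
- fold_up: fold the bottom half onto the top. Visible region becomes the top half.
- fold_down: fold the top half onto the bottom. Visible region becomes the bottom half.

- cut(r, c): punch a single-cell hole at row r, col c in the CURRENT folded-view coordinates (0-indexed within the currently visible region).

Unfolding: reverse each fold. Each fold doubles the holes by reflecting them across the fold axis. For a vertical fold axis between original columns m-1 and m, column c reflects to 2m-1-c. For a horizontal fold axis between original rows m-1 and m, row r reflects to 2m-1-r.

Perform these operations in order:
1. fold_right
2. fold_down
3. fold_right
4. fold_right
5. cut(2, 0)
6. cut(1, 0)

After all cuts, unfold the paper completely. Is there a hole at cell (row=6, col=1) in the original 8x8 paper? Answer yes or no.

Op 1 fold_right: fold axis v@4; visible region now rows[0,8) x cols[4,8) = 8x4
Op 2 fold_down: fold axis h@4; visible region now rows[4,8) x cols[4,8) = 4x4
Op 3 fold_right: fold axis v@6; visible region now rows[4,8) x cols[6,8) = 4x2
Op 4 fold_right: fold axis v@7; visible region now rows[4,8) x cols[7,8) = 4x1
Op 5 cut(2, 0): punch at orig (6,7); cuts so far [(6, 7)]; region rows[4,8) x cols[7,8) = 4x1
Op 6 cut(1, 0): punch at orig (5,7); cuts so far [(5, 7), (6, 7)]; region rows[4,8) x cols[7,8) = 4x1
Unfold 1 (reflect across v@7): 4 holes -> [(5, 6), (5, 7), (6, 6), (6, 7)]
Unfold 2 (reflect across v@6): 8 holes -> [(5, 4), (5, 5), (5, 6), (5, 7), (6, 4), (6, 5), (6, 6), (6, 7)]
Unfold 3 (reflect across h@4): 16 holes -> [(1, 4), (1, 5), (1, 6), (1, 7), (2, 4), (2, 5), (2, 6), (2, 7), (5, 4), (5, 5), (5, 6), (5, 7), (6, 4), (6, 5), (6, 6), (6, 7)]
Unfold 4 (reflect across v@4): 32 holes -> [(1, 0), (1, 1), (1, 2), (1, 3), (1, 4), (1, 5), (1, 6), (1, 7), (2, 0), (2, 1), (2, 2), (2, 3), (2, 4), (2, 5), (2, 6), (2, 7), (5, 0), (5, 1), (5, 2), (5, 3), (5, 4), (5, 5), (5, 6), (5, 7), (6, 0), (6, 1), (6, 2), (6, 3), (6, 4), (6, 5), (6, 6), (6, 7)]
Holes: [(1, 0), (1, 1), (1, 2), (1, 3), (1, 4), (1, 5), (1, 6), (1, 7), (2, 0), (2, 1), (2, 2), (2, 3), (2, 4), (2, 5), (2, 6), (2, 7), (5, 0), (5, 1), (5, 2), (5, 3), (5, 4), (5, 5), (5, 6), (5, 7), (6, 0), (6, 1), (6, 2), (6, 3), (6, 4), (6, 5), (6, 6), (6, 7)]

Answer: yes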